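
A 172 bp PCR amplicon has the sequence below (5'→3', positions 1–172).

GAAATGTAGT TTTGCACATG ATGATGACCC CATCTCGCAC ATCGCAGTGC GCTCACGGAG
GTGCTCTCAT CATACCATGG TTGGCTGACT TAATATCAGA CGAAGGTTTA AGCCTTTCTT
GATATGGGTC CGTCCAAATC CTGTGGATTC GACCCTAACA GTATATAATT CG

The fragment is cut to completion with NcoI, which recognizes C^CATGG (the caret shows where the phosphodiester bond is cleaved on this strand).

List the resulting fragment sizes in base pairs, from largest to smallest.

The NcoI site (CCATGG) starts at position 75.
NcoI cuts after the first base of each site, so after position 75.
Linear molecule, 1 cut → 2 fragments:
  1–75 → 75 bp
  76–172 → 97 bp
Sorted largest to smallest: 97, 75 bp.

97, 75 bp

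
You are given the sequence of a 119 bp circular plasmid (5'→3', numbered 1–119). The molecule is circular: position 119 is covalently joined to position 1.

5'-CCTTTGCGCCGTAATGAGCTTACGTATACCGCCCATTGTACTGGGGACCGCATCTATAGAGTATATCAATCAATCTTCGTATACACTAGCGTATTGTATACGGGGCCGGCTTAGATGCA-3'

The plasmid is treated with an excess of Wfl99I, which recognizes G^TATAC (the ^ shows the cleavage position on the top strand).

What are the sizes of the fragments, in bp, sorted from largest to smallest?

55, 47, 17 bp

Wfl99I sites (GTATAC) start at positions 24, 79, 96.
Wfl99I cuts after the first base of each site, so after positions 24, 79, 96.
Circular molecule, 3 cuts → 3 fragments:
  25–79 → 55 bp
  80–96 → 17 bp
  97–119 then 1–24 → 23 + 24 = 47 bp
Sorted largest to smallest: 55, 47, 17 bp.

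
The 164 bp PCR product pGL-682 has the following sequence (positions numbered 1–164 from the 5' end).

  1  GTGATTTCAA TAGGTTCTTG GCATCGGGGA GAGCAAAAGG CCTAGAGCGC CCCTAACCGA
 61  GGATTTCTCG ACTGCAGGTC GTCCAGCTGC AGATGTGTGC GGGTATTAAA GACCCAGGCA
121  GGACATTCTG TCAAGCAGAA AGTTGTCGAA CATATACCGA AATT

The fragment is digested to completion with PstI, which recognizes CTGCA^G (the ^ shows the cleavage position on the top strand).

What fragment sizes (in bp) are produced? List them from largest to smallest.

76, 73, 15 bp

PstI sites (CTGCAG) start at positions 72, 87.
PstI cuts after base 5 of each site (before the last base), so after positions 76, 91.
Linear molecule, 2 cuts → 3 fragments:
  1–76 → 76 bp
  77–91 → 15 bp
  92–164 → 73 bp
Sorted largest to smallest: 76, 73, 15 bp.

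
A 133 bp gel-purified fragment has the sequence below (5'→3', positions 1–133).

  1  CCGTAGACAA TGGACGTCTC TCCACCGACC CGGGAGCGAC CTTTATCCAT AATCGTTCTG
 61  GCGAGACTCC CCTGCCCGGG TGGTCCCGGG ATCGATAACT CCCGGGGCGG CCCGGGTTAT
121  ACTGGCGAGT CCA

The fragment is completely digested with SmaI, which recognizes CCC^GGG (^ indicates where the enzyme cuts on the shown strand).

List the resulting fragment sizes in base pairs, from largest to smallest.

SmaI sites (CCCGGG) start at positions 29, 75, 85, 101, 111.
SmaI cuts after base 3 of each site, so after positions 31, 77, 87, 103, 113.
Linear molecule, 5 cuts → 6 fragments:
  1–31 → 31 bp
  32–77 → 46 bp
  78–87 → 10 bp
  88–103 → 16 bp
  104–113 → 10 bp
  114–133 → 20 bp
Sorted largest to smallest: 46, 31, 20, 16, 10, 10 bp.

46, 31, 20, 16, 10, 10 bp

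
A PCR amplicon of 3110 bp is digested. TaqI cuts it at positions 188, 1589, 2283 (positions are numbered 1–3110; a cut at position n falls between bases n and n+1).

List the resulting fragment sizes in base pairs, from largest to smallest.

1401, 827, 694, 188 bp

Linear molecule, 3 cuts → 4 fragments:
  188 − 0 = 188 bp
  1589 − 188 = 1401 bp
  2283 − 1589 = 694 bp
  3110 − 2283 = 827 bp
Sorted largest to smallest: 1401, 827, 694, 188 bp.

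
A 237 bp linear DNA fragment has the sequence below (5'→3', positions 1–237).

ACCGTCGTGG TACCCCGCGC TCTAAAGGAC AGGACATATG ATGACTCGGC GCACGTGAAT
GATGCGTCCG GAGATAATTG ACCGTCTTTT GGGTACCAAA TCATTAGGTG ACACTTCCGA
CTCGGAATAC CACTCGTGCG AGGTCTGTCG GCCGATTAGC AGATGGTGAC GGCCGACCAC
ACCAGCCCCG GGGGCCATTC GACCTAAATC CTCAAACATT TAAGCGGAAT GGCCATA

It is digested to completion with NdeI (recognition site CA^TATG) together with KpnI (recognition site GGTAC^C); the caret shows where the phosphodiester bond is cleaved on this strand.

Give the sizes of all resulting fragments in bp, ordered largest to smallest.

141, 60, 23, 13 bp

The NdeI site (CATATG) starts at position 35.
NdeI cuts after base 2 of each site, so after position 36.
KpnI sites (GGTACC) start at positions 9, 92.
KpnI cuts after base 5 of each site (before the last base), so after positions 13, 96.
Combined cut positions: 13, 36, 96.
Linear molecule, 3 cuts → 4 fragments:
  1–13 → 13 bp
  14–36 → 23 bp
  37–96 → 60 bp
  97–237 → 141 bp
Sorted largest to smallest: 141, 60, 23, 13 bp.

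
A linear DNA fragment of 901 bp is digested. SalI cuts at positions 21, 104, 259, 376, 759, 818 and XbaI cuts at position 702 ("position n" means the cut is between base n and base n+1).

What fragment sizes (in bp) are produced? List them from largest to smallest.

Combined cut positions (sorted): 21, 104, 259, 376, 702, 759, 818.
Linear molecule, 7 cuts → 8 fragments:
  21 − 0 = 21 bp
  104 − 21 = 83 bp
  259 − 104 = 155 bp
  376 − 259 = 117 bp
  702 − 376 = 326 bp
  759 − 702 = 57 bp
  818 − 759 = 59 bp
  901 − 818 = 83 bp
Sorted largest to smallest: 326, 155, 117, 83, 83, 59, 57, 21 bp.

326, 155, 117, 83, 83, 59, 57, 21 bp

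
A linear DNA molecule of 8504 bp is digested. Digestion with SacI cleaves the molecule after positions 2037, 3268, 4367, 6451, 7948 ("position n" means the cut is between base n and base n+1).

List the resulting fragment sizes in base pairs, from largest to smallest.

2084, 2037, 1497, 1231, 1099, 556 bp

Linear molecule, 5 cuts → 6 fragments:
  2037 − 0 = 2037 bp
  3268 − 2037 = 1231 bp
  4367 − 3268 = 1099 bp
  6451 − 4367 = 2084 bp
  7948 − 6451 = 1497 bp
  8504 − 7948 = 556 bp
Sorted largest to smallest: 2084, 2037, 1497, 1231, 1099, 556 bp.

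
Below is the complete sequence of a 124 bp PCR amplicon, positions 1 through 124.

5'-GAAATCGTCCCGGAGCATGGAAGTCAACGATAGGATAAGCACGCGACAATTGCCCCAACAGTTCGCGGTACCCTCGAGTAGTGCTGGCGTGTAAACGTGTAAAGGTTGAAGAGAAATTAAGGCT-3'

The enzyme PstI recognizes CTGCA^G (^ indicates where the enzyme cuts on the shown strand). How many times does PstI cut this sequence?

0

No occurrence of CTGCAG is present in the sequence.
PstI does not cut: 0 sites.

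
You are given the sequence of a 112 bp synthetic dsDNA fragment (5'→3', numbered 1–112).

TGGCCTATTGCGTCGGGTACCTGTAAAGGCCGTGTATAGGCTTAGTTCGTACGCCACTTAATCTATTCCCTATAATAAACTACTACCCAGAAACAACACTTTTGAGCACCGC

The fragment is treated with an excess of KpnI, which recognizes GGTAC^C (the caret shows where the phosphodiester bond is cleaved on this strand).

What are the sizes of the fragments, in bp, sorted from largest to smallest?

92, 20 bp

The KpnI site (GGTACC) starts at position 16.
KpnI cuts after base 5 of each site (before the last base), so after position 20.
Linear molecule, 1 cut → 2 fragments:
  1–20 → 20 bp
  21–112 → 92 bp
Sorted largest to smallest: 92, 20 bp.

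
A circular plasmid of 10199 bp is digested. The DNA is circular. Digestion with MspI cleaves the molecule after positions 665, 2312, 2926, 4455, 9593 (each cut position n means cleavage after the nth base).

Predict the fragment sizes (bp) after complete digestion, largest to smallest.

5138, 1647, 1529, 1271, 614 bp

Circular molecule, 5 cuts → 5 fragments:
  2312 − 665 = 1647 bp
  2926 − 2312 = 614 bp
  4455 − 2926 = 1529 bp
  9593 − 4455 = 5138 bp
  wrap: 10199 − 9593 + 665 = 1271 bp
Sorted largest to smallest: 5138, 1647, 1529, 1271, 614 bp.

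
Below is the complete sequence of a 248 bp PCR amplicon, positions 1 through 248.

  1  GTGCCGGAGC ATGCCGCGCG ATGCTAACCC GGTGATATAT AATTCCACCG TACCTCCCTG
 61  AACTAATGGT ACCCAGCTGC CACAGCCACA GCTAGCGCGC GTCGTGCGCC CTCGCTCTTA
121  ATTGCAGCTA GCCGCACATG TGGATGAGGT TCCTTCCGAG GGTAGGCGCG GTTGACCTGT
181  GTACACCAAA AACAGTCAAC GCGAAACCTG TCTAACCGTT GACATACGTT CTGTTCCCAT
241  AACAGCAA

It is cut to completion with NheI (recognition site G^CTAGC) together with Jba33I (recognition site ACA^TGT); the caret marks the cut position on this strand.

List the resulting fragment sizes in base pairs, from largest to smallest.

NheI sites (GCTAGC) start at positions 91, 127.
NheI cuts after the first base of each site, so after positions 91, 127.
The Jba33I site (ACATGT) starts at position 136.
Jba33I cuts after base 3 of each site, so after position 138.
Combined cut positions: 91, 127, 138.
Linear molecule, 3 cuts → 4 fragments:
  1–91 → 91 bp
  92–127 → 36 bp
  128–138 → 11 bp
  139–248 → 110 bp
Sorted largest to smallest: 110, 91, 36, 11 bp.

110, 91, 36, 11 bp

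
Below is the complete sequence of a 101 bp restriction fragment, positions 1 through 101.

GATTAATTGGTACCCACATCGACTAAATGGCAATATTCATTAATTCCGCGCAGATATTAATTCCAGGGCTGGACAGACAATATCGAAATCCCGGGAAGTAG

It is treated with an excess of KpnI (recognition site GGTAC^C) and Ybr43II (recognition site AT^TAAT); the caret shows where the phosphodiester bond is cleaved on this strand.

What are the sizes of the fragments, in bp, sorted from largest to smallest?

44, 27, 17, 10, 3 bp

The KpnI site (GGTACC) starts at position 9.
KpnI cuts after base 5 of each site (before the last base), so after position 13.
Ybr43II sites (ATTAAT) start at positions 2, 39, 56.
Ybr43II cuts after base 2 of each site, so after positions 3, 40, 57.
Combined cut positions: 3, 13, 40, 57.
Linear molecule, 4 cuts → 5 fragments:
  1–3 → 3 bp
  4–13 → 10 bp
  14–40 → 27 bp
  41–57 → 17 bp
  58–101 → 44 bp
Sorted largest to smallest: 44, 27, 17, 10, 3 bp.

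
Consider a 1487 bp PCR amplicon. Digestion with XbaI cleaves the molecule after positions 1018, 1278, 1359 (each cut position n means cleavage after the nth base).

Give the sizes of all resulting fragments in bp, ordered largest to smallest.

1018, 260, 128, 81 bp

Linear molecule, 3 cuts → 4 fragments:
  1018 − 0 = 1018 bp
  1278 − 1018 = 260 bp
  1359 − 1278 = 81 bp
  1487 − 1359 = 128 bp
Sorted largest to smallest: 1018, 260, 128, 81 bp.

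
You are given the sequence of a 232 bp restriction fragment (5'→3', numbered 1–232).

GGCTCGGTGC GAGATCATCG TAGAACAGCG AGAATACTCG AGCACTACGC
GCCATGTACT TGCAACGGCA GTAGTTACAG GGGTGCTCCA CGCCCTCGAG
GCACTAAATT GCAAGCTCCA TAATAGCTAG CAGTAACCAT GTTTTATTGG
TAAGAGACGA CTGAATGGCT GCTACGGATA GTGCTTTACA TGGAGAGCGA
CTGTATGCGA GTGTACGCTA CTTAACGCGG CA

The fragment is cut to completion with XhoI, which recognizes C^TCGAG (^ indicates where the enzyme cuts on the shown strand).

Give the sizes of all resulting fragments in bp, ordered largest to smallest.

137, 58, 37 bp

XhoI sites (CTCGAG) start at positions 37, 95.
XhoI cuts after the first base of each site, so after positions 37, 95.
Linear molecule, 2 cuts → 3 fragments:
  1–37 → 37 bp
  38–95 → 58 bp
  96–232 → 137 bp
Sorted largest to smallest: 137, 58, 37 bp.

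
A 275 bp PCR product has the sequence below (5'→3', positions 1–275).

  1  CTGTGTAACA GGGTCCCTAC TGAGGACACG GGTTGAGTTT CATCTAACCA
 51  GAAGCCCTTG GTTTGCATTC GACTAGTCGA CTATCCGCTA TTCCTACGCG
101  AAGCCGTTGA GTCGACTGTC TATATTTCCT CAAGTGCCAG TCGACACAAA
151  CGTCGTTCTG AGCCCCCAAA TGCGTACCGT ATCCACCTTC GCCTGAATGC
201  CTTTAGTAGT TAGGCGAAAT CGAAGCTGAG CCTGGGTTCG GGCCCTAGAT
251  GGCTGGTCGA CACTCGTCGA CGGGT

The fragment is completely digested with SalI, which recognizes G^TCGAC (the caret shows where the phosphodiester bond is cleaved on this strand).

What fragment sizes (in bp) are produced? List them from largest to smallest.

116, 76, 35, 29, 10, 9 bp

SalI sites (GTCGAC) start at positions 76, 111, 140, 256, 266.
SalI cuts after the first base of each site, so after positions 76, 111, 140, 256, 266.
Linear molecule, 5 cuts → 6 fragments:
  1–76 → 76 bp
  77–111 → 35 bp
  112–140 → 29 bp
  141–256 → 116 bp
  257–266 → 10 bp
  267–275 → 9 bp
Sorted largest to smallest: 116, 76, 35, 29, 10, 9 bp.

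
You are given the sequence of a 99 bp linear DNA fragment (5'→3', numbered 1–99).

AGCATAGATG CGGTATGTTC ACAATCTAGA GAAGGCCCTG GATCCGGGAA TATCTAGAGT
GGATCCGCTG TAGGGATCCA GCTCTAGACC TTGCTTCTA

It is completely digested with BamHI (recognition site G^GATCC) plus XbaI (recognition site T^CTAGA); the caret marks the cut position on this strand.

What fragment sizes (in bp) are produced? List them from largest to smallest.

BamHI sites (GGATCC) start at positions 40, 61, 74.
BamHI cuts after the first base of each site, so after positions 40, 61, 74.
XbaI sites (TCTAGA) start at positions 25, 53, 83.
XbaI cuts after the first base of each site, so after positions 25, 53, 83.
Combined cut positions: 25, 40, 53, 61, 74, 83.
Linear molecule, 6 cuts → 7 fragments:
  1–25 → 25 bp
  26–40 → 15 bp
  41–53 → 13 bp
  54–61 → 8 bp
  62–74 → 13 bp
  75–83 → 9 bp
  84–99 → 16 bp
Sorted largest to smallest: 25, 16, 15, 13, 13, 9, 8 bp.

25, 16, 15, 13, 13, 9, 8 bp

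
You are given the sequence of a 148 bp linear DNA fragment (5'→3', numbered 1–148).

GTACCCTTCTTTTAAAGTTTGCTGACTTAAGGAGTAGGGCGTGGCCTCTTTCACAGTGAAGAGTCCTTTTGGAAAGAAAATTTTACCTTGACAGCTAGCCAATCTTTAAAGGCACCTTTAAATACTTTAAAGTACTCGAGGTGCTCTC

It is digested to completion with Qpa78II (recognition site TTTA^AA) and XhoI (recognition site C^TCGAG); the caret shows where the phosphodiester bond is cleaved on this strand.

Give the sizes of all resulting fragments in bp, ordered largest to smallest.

94, 14, 13, 12, 9, 6 bp

Qpa78II sites (TTTAAA) start at positions 11, 105, 117, 126.
Qpa78II cuts after base 4 of each site, so after positions 14, 108, 120, 129.
The XhoI site (CTCGAG) starts at position 135.
XhoI cuts after the first base of each site, so after position 135.
Combined cut positions: 14, 108, 120, 129, 135.
Linear molecule, 5 cuts → 6 fragments:
  1–14 → 14 bp
  15–108 → 94 bp
  109–120 → 12 bp
  121–129 → 9 bp
  130–135 → 6 bp
  136–148 → 13 bp
Sorted largest to smallest: 94, 14, 13, 12, 9, 6 bp.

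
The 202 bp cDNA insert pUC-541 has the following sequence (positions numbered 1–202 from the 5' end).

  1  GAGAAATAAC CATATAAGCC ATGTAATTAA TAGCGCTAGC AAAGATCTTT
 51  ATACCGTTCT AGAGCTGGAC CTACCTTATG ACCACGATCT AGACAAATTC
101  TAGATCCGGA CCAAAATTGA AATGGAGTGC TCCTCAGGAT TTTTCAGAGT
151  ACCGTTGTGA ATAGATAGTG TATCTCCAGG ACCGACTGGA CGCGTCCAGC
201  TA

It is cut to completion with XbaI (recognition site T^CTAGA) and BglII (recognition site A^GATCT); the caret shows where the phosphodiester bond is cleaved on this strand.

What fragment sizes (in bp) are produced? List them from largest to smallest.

103, 43, 30, 15, 11 bp

XbaI sites (TCTAGA) start at positions 58, 88, 99.
XbaI cuts after the first base of each site, so after positions 58, 88, 99.
The BglII site (AGATCT) starts at position 43.
BglII cuts after the first base of each site, so after position 43.
Combined cut positions: 43, 58, 88, 99.
Linear molecule, 4 cuts → 5 fragments:
  1–43 → 43 bp
  44–58 → 15 bp
  59–88 → 30 bp
  89–99 → 11 bp
  100–202 → 103 bp
Sorted largest to smallest: 103, 43, 30, 15, 11 bp.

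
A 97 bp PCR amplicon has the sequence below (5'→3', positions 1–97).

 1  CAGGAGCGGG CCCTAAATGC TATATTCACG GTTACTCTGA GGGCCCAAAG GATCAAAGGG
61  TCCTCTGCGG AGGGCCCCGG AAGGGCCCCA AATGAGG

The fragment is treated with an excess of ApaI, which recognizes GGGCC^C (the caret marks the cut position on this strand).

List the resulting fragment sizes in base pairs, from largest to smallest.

33, 31, 12, 11, 10 bp

ApaI sites (GGGCCC) start at positions 8, 41, 72, 83.
ApaI cuts after base 5 of each site (before the last base), so after positions 12, 45, 76, 87.
Linear molecule, 4 cuts → 5 fragments:
  1–12 → 12 bp
  13–45 → 33 bp
  46–76 → 31 bp
  77–87 → 11 bp
  88–97 → 10 bp
Sorted largest to smallest: 33, 31, 12, 11, 10 bp.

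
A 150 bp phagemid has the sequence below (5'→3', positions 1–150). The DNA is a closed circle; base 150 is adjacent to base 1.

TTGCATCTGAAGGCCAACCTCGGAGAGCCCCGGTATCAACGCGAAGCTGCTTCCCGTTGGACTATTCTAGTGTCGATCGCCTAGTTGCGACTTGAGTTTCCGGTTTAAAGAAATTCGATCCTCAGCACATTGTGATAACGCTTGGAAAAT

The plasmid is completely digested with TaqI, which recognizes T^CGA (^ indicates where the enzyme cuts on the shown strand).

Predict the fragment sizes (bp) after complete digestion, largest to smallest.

108, 42 bp

TaqI sites (TCGA) start at positions 73, 115.
TaqI cuts after the first base of each site, so after positions 73, 115.
Circular molecule, 2 cuts → 2 fragments:
  74–115 → 42 bp
  116–150 then 1–73 → 35 + 73 = 108 bp
Sorted largest to smallest: 108, 42 bp.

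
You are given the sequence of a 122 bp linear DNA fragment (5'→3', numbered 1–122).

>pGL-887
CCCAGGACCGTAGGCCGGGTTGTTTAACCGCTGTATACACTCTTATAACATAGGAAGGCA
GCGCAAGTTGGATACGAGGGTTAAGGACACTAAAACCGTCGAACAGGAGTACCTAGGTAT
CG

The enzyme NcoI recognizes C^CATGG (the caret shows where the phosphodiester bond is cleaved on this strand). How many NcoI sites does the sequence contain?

No occurrence of CCATGG is present in the sequence.
NcoI does not cut: 0 sites.

0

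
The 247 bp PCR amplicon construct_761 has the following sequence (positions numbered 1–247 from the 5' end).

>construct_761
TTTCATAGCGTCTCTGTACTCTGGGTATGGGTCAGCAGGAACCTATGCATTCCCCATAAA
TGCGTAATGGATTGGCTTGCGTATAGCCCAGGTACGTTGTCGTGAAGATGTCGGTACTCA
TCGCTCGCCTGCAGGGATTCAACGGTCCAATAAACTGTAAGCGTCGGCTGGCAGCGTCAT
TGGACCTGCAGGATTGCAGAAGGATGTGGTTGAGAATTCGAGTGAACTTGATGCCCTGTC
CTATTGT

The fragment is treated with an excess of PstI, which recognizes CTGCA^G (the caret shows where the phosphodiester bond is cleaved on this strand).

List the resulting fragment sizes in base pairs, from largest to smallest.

133, 57, 57 bp

PstI sites (CTGCAG) start at positions 129, 186.
PstI cuts after base 5 of each site (before the last base), so after positions 133, 190.
Linear molecule, 2 cuts → 3 fragments:
  1–133 → 133 bp
  134–190 → 57 bp
  191–247 → 57 bp
Sorted largest to smallest: 133, 57, 57 bp.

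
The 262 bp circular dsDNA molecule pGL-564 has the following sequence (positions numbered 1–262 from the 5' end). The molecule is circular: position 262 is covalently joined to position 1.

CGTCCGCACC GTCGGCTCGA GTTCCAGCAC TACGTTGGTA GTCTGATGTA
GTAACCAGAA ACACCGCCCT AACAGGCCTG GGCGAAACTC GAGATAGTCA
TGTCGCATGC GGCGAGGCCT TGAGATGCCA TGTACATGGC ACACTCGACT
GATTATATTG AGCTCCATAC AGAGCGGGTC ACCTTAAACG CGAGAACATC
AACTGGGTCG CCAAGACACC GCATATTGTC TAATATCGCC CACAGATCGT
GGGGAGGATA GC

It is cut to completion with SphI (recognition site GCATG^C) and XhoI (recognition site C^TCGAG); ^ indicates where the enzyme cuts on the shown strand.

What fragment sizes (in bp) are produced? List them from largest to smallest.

169, 72, 21 bp

The SphI site (GCATGC) starts at position 105.
SphI cuts after base 5 of each site (before the last base), so after position 109.
XhoI sites (CTCGAG) start at positions 16, 88.
XhoI cuts after the first base of each site, so after positions 16, 88.
Combined cut positions: 16, 88, 109.
Circular molecule, 3 cuts → 3 fragments:
  17–88 → 72 bp
  89–109 → 21 bp
  110–262 then 1–16 → 153 + 16 = 169 bp
Sorted largest to smallest: 169, 72, 21 bp.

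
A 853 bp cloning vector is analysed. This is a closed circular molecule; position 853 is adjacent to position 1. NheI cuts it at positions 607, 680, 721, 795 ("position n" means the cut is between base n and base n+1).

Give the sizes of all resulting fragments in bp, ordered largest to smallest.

Circular molecule, 4 cuts → 4 fragments:
  680 − 607 = 73 bp
  721 − 680 = 41 bp
  795 − 721 = 74 bp
  wrap: 853 − 795 + 607 = 665 bp
Sorted largest to smallest: 665, 74, 73, 41 bp.

665, 74, 73, 41 bp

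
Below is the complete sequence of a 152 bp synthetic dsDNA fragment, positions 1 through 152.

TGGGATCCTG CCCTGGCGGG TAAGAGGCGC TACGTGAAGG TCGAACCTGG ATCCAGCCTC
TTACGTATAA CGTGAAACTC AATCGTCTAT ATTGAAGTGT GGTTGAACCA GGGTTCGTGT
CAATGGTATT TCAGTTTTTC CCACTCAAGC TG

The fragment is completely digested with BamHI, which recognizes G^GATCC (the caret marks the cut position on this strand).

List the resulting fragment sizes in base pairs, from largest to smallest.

BamHI sites (GGATCC) start at positions 3, 49.
BamHI cuts after the first base of each site, so after positions 3, 49.
Linear molecule, 2 cuts → 3 fragments:
  1–3 → 3 bp
  4–49 → 46 bp
  50–152 → 103 bp
Sorted largest to smallest: 103, 46, 3 bp.

103, 46, 3 bp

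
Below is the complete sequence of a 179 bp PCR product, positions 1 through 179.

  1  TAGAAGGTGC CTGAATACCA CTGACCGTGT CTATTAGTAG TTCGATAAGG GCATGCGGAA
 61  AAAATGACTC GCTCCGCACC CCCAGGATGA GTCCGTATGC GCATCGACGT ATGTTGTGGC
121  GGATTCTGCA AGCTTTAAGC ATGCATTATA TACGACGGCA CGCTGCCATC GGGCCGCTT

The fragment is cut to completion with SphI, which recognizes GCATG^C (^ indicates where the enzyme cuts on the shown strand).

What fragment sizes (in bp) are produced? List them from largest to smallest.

88, 55, 36 bp

SphI sites (GCATGC) start at positions 51, 139.
SphI cuts after base 5 of each site (before the last base), so after positions 55, 143.
Linear molecule, 2 cuts → 3 fragments:
  1–55 → 55 bp
  56–143 → 88 bp
  144–179 → 36 bp
Sorted largest to smallest: 88, 55, 36 bp.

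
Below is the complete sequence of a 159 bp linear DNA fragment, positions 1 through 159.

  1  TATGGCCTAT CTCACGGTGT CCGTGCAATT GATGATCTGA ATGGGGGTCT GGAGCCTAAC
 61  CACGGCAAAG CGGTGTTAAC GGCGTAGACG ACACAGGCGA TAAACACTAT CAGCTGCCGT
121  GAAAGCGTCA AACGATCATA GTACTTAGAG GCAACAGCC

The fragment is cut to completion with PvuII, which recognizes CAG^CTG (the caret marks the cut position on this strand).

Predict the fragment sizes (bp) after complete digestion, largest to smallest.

113, 46 bp

The PvuII site (CAGCTG) starts at position 111.
PvuII cuts after base 3 of each site, so after position 113.
Linear molecule, 1 cut → 2 fragments:
  1–113 → 113 bp
  114–159 → 46 bp
Sorted largest to smallest: 113, 46 bp.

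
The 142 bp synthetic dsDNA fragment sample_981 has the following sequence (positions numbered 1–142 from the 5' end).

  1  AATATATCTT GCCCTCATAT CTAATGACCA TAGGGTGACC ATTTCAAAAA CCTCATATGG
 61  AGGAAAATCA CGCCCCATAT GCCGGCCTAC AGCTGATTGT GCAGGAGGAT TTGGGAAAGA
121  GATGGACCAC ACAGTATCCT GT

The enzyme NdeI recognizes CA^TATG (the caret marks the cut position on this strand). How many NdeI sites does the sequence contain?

CATATG occurs starting at positions 54, 76.
NdeI cuts at 2 sites.

2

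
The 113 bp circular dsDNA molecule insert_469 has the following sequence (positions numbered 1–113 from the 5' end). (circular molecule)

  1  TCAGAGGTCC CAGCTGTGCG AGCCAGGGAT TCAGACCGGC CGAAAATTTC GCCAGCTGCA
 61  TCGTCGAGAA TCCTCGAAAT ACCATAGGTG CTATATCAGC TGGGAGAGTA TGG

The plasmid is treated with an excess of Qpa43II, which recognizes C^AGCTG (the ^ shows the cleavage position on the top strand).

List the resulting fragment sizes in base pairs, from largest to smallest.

Qpa43II sites (CAGCTG) start at positions 11, 53, 97.
Qpa43II cuts after the first base of each site, so after positions 11, 53, 97.
Circular molecule, 3 cuts → 3 fragments:
  12–53 → 42 bp
  54–97 → 44 bp
  98–113 then 1–11 → 16 + 11 = 27 bp
Sorted largest to smallest: 44, 42, 27 bp.

44, 42, 27 bp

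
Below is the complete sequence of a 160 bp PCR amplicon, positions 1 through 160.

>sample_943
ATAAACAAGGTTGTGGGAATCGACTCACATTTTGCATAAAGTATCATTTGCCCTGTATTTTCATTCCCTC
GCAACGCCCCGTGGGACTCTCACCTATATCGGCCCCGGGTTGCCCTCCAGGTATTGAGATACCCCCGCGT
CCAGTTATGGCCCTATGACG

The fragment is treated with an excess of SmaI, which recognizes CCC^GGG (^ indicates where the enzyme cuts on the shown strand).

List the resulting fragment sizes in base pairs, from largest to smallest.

The SmaI site (CCCGGG) starts at position 104.
SmaI cuts after base 3 of each site, so after position 106.
Linear molecule, 1 cut → 2 fragments:
  1–106 → 106 bp
  107–160 → 54 bp
Sorted largest to smallest: 106, 54 bp.

106, 54 bp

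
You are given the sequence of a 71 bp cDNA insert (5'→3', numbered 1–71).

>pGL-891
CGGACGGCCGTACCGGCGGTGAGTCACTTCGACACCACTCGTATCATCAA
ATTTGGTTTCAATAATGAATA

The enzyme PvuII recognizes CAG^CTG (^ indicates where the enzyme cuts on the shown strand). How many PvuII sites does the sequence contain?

No occurrence of CAGCTG is present in the sequence.
PvuII does not cut: 0 sites.

0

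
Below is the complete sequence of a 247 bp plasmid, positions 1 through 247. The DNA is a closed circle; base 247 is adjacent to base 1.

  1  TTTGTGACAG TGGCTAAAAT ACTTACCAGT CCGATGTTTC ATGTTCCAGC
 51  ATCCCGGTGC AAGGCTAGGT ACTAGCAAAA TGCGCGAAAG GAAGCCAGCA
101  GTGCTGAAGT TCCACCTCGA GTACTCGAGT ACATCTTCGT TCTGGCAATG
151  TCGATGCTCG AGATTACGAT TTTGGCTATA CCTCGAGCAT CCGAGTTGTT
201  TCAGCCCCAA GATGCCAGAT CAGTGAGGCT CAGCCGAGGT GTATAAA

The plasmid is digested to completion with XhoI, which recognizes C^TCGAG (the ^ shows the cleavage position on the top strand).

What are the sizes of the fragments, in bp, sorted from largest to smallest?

XhoI sites (CTCGAG) start at positions 116, 124, 157, 182.
XhoI cuts after the first base of each site, so after positions 116, 124, 157, 182.
Circular molecule, 4 cuts → 4 fragments:
  117–124 → 8 bp
  125–157 → 33 bp
  158–182 → 25 bp
  183–247 then 1–116 → 65 + 116 = 181 bp
Sorted largest to smallest: 181, 33, 25, 8 bp.

181, 33, 25, 8 bp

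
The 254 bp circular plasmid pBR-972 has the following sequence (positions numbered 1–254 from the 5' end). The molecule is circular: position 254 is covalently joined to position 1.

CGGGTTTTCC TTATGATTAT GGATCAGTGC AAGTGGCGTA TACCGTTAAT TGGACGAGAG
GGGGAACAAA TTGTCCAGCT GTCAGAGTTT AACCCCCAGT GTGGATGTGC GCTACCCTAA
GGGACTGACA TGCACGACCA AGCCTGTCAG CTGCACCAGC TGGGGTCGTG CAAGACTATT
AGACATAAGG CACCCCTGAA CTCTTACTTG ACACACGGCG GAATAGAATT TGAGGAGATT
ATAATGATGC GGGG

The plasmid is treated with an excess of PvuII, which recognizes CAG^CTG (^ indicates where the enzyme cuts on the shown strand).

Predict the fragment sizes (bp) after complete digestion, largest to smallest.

173, 72, 9 bp

PvuII sites (CAGCTG) start at positions 76, 148, 157.
PvuII cuts after base 3 of each site, so after positions 78, 150, 159.
Circular molecule, 3 cuts → 3 fragments:
  79–150 → 72 bp
  151–159 → 9 bp
  160–254 then 1–78 → 95 + 78 = 173 bp
Sorted largest to smallest: 173, 72, 9 bp.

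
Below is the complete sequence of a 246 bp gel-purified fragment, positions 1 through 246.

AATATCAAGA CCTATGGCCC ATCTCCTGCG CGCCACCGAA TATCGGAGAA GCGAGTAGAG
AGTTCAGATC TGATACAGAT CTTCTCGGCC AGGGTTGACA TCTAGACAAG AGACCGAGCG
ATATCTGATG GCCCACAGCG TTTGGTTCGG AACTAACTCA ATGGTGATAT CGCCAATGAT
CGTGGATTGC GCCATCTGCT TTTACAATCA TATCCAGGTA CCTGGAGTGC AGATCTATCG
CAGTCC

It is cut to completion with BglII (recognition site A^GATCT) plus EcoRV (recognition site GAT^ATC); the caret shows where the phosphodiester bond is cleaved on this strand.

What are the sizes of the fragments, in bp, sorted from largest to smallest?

BglII sites (AGATCT) start at positions 66, 77, 231.
BglII cuts after the first base of each site, so after positions 66, 77, 231.
EcoRV sites (GATATC) start at positions 120, 166.
EcoRV cuts after base 3 of each site, so after positions 122, 168.
Combined cut positions: 66, 77, 122, 168, 231.
Linear molecule, 5 cuts → 6 fragments:
  1–66 → 66 bp
  67–77 → 11 bp
  78–122 → 45 bp
  123–168 → 46 bp
  169–231 → 63 bp
  232–246 → 15 bp
Sorted largest to smallest: 66, 63, 46, 45, 15, 11 bp.

66, 63, 46, 45, 15, 11 bp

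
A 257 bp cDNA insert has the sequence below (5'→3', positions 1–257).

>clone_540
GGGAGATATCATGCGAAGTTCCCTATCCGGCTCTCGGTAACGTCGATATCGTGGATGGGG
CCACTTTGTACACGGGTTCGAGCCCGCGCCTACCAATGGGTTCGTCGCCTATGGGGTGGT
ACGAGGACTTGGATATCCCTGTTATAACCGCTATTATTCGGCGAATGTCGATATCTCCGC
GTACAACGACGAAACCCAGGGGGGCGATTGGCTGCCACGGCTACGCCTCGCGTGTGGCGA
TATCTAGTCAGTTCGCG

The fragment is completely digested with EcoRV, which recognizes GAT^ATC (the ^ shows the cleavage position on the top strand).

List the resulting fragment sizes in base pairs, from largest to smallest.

EcoRV sites (GATATC) start at positions 5, 45, 132, 170, 239.
EcoRV cuts after base 3 of each site, so after positions 7, 47, 134, 172, 241.
Linear molecule, 5 cuts → 6 fragments:
  1–7 → 7 bp
  8–47 → 40 bp
  48–134 → 87 bp
  135–172 → 38 bp
  173–241 → 69 bp
  242–257 → 16 bp
Sorted largest to smallest: 87, 69, 40, 38, 16, 7 bp.

87, 69, 40, 38, 16, 7 bp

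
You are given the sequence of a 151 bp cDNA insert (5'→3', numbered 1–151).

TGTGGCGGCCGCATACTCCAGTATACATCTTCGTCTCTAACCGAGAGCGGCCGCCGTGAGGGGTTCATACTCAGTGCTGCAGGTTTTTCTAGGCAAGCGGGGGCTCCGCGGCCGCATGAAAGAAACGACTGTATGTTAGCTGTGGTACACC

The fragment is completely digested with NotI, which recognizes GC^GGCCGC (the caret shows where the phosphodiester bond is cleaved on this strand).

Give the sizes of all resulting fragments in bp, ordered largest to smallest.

NotI sites (GCGGCCGC) start at positions 5, 47, 108.
NotI cuts after base 2 of each site, so after positions 6, 48, 109.
Linear molecule, 3 cuts → 4 fragments:
  1–6 → 6 bp
  7–48 → 42 bp
  49–109 → 61 bp
  110–151 → 42 bp
Sorted largest to smallest: 61, 42, 42, 6 bp.

61, 42, 42, 6 bp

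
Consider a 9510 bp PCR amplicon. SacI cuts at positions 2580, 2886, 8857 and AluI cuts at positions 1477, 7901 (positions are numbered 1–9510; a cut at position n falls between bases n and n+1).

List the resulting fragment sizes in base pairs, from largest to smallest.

Combined cut positions (sorted): 1477, 2580, 2886, 7901, 8857.
Linear molecule, 5 cuts → 6 fragments:
  1477 − 0 = 1477 bp
  2580 − 1477 = 1103 bp
  2886 − 2580 = 306 bp
  7901 − 2886 = 5015 bp
  8857 − 7901 = 956 bp
  9510 − 8857 = 653 bp
Sorted largest to smallest: 5015, 1477, 1103, 956, 653, 306 bp.

5015, 1477, 1103, 956, 653, 306 bp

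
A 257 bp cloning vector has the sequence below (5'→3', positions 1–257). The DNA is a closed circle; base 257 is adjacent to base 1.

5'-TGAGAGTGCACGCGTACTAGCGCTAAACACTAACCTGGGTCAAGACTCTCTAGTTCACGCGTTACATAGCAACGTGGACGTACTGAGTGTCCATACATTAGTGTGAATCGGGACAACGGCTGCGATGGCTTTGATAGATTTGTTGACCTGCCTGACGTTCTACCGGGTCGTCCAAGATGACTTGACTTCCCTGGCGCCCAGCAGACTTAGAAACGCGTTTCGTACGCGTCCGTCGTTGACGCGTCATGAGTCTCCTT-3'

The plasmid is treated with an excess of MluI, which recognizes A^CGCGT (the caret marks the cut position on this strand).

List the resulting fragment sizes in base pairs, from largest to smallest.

MluI sites (ACGCGT) start at positions 10, 57, 213, 224, 239.
MluI cuts after the first base of each site, so after positions 10, 57, 213, 224, 239.
Circular molecule, 5 cuts → 5 fragments:
  11–57 → 47 bp
  58–213 → 156 bp
  214–224 → 11 bp
  225–239 → 15 bp
  240–257 then 1–10 → 18 + 10 = 28 bp
Sorted largest to smallest: 156, 47, 28, 15, 11 bp.

156, 47, 28, 15, 11 bp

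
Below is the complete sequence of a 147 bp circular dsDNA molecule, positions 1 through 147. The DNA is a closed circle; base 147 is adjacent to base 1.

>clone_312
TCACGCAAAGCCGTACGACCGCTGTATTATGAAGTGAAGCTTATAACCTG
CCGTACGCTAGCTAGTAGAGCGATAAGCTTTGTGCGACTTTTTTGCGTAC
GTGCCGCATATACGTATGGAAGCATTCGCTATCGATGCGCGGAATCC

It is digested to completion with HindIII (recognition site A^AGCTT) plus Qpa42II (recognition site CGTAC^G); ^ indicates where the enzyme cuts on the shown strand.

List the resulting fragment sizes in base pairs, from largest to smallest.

63, 25, 21, 19, 19 bp

HindIII sites (AAGCTT) start at positions 37, 75.
HindIII cuts after the first base of each site, so after positions 37, 75.
Qpa42II sites (CGTACG) start at positions 12, 52, 96.
Qpa42II cuts after base 5 of each site (before the last base), so after positions 16, 56, 100.
Combined cut positions: 16, 37, 56, 75, 100.
Circular molecule, 5 cuts → 5 fragments:
  17–37 → 21 bp
  38–56 → 19 bp
  57–75 → 19 bp
  76–100 → 25 bp
  101–147 then 1–16 → 47 + 16 = 63 bp
Sorted largest to smallest: 63, 25, 21, 19, 19 bp.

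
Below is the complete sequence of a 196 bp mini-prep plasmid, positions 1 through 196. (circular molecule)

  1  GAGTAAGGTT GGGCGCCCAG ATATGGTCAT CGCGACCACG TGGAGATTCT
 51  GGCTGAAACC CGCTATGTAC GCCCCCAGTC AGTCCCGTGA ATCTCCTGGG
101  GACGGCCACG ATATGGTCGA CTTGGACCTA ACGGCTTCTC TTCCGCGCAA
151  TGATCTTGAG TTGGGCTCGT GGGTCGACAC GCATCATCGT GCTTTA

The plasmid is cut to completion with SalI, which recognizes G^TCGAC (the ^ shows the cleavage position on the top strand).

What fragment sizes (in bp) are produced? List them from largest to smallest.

139, 57 bp

SalI sites (GTCGAC) start at positions 116, 173.
SalI cuts after the first base of each site, so after positions 116, 173.
Circular molecule, 2 cuts → 2 fragments:
  117–173 → 57 bp
  174–196 then 1–116 → 23 + 116 = 139 bp
Sorted largest to smallest: 139, 57 bp.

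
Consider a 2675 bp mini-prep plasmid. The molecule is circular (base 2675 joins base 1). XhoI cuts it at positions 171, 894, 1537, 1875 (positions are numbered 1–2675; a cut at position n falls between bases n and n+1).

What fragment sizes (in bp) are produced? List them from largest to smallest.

Circular molecule, 4 cuts → 4 fragments:
  894 − 171 = 723 bp
  1537 − 894 = 643 bp
  1875 − 1537 = 338 bp
  wrap: 2675 − 1875 + 171 = 971 bp
Sorted largest to smallest: 971, 723, 643, 338 bp.

971, 723, 643, 338 bp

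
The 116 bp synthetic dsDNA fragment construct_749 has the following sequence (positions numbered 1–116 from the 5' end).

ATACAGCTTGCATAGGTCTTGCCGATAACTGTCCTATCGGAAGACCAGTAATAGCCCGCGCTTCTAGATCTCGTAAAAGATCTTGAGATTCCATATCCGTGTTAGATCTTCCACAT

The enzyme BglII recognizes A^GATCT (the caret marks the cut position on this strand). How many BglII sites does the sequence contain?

AGATCT occurs starting at positions 66, 78, 104.
BglII cuts at 3 sites.

3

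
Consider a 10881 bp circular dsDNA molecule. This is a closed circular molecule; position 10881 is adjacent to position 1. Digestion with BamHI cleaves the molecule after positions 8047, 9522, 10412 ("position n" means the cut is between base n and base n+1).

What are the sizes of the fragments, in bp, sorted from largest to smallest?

8516, 1475, 890 bp

Circular molecule, 3 cuts → 3 fragments:
  9522 − 8047 = 1475 bp
  10412 − 9522 = 890 bp
  wrap: 10881 − 10412 + 8047 = 8516 bp
Sorted largest to smallest: 8516, 1475, 890 bp.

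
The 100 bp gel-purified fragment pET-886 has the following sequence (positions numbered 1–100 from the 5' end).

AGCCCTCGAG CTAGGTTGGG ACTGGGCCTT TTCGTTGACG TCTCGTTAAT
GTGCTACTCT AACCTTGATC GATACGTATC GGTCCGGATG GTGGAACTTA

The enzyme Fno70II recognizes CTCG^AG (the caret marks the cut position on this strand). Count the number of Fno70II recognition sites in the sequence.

1

CTCGAG occurs starting at position 5.
Fno70II cuts at 1 site.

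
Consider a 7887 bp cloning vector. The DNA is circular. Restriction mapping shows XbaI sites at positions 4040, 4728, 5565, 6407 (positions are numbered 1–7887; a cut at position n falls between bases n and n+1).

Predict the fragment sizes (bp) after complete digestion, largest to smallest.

Circular molecule, 4 cuts → 4 fragments:
  4728 − 4040 = 688 bp
  5565 − 4728 = 837 bp
  6407 − 5565 = 842 bp
  wrap: 7887 − 6407 + 4040 = 5520 bp
Sorted largest to smallest: 5520, 842, 837, 688 bp.

5520, 842, 837, 688 bp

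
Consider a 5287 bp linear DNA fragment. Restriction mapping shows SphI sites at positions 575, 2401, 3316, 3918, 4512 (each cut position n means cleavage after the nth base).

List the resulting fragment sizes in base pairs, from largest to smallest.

Linear molecule, 5 cuts → 6 fragments:
  575 − 0 = 575 bp
  2401 − 575 = 1826 bp
  3316 − 2401 = 915 bp
  3918 − 3316 = 602 bp
  4512 − 3918 = 594 bp
  5287 − 4512 = 775 bp
Sorted largest to smallest: 1826, 915, 775, 602, 594, 575 bp.

1826, 915, 775, 602, 594, 575 bp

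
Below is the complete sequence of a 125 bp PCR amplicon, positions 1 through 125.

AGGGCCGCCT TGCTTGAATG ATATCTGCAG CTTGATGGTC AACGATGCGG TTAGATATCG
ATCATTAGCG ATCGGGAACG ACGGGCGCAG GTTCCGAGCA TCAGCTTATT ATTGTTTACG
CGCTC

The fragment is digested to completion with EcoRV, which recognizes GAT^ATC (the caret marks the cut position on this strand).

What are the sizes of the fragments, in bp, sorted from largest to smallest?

69, 34, 22 bp

EcoRV sites (GATATC) start at positions 20, 54.
EcoRV cuts after base 3 of each site, so after positions 22, 56.
Linear molecule, 2 cuts → 3 fragments:
  1–22 → 22 bp
  23–56 → 34 bp
  57–125 → 69 bp
Sorted largest to smallest: 69, 34, 22 bp.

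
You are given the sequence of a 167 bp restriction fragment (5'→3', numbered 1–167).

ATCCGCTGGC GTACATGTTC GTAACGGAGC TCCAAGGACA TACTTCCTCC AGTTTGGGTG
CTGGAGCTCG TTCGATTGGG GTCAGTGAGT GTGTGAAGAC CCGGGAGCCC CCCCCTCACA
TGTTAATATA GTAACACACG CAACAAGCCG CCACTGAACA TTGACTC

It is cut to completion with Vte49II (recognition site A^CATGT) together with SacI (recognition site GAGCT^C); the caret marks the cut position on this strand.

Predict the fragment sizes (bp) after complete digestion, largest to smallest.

Vte49II sites (ACATGT) start at positions 13, 118.
Vte49II cuts after the first base of each site, so after positions 13, 118.
SacI sites (GAGCTC) start at positions 27, 64.
SacI cuts after base 5 of each site (before the last base), so after positions 31, 68.
Combined cut positions: 13, 31, 68, 118.
Linear molecule, 4 cuts → 5 fragments:
  1–13 → 13 bp
  14–31 → 18 bp
  32–68 → 37 bp
  69–118 → 50 bp
  119–167 → 49 bp
Sorted largest to smallest: 50, 49, 37, 18, 13 bp.

50, 49, 37, 18, 13 bp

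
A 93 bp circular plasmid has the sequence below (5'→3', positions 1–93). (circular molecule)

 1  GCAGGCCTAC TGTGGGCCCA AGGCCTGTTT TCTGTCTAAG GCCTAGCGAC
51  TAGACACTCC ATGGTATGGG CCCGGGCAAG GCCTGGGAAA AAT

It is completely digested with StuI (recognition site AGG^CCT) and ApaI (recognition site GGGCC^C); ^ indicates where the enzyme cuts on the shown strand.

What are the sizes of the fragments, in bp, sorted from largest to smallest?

31, 18, 17, 13, 9, 5 bp

StuI sites (AGGCCT) start at positions 3, 21, 39, 79.
StuI cuts after base 3 of each site, so after positions 5, 23, 41, 81.
ApaI sites (GGGCCC) start at positions 14, 68.
ApaI cuts after base 5 of each site (before the last base), so after positions 18, 72.
Combined cut positions: 5, 18, 23, 41, 72, 81.
Circular molecule, 6 cuts → 6 fragments:
  6–18 → 13 bp
  19–23 → 5 bp
  24–41 → 18 bp
  42–72 → 31 bp
  73–81 → 9 bp
  82–93 then 1–5 → 12 + 5 = 17 bp
Sorted largest to smallest: 31, 18, 17, 13, 9, 5 bp.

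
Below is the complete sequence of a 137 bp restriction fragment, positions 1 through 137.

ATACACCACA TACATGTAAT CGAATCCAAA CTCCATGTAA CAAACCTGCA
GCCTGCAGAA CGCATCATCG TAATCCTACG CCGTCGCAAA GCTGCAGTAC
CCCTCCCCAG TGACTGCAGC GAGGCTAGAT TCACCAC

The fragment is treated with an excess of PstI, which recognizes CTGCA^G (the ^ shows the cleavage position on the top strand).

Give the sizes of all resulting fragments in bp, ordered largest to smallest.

PstI sites (CTGCAG) start at positions 46, 53, 92, 114.
PstI cuts after base 5 of each site (before the last base), so after positions 50, 57, 96, 118.
Linear molecule, 4 cuts → 5 fragments:
  1–50 → 50 bp
  51–57 → 7 bp
  58–96 → 39 bp
  97–118 → 22 bp
  119–137 → 19 bp
Sorted largest to smallest: 50, 39, 22, 19, 7 bp.

50, 39, 22, 19, 7 bp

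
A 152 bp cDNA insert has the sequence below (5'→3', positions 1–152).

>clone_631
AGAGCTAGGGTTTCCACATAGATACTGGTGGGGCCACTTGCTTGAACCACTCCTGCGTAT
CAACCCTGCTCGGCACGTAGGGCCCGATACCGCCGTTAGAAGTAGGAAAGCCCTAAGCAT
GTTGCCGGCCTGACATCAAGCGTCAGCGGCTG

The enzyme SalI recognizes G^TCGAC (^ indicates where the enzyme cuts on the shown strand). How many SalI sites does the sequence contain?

0

No occurrence of GTCGAC is present in the sequence.
SalI does not cut: 0 sites.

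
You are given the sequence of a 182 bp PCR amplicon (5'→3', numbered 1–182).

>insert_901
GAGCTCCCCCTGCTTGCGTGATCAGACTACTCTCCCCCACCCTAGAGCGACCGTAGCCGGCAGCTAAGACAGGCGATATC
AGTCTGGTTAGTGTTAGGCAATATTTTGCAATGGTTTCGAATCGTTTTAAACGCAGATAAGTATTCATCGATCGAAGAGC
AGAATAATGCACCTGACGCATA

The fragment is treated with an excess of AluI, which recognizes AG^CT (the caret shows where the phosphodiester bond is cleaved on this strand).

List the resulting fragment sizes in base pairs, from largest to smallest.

119, 60, 3 bp

AluI sites (AGCT) start at positions 2, 62.
AluI cuts after base 2 of each site, so after positions 3, 63.
Linear molecule, 2 cuts → 3 fragments:
  1–3 → 3 bp
  4–63 → 60 bp
  64–182 → 119 bp
Sorted largest to smallest: 119, 60, 3 bp.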